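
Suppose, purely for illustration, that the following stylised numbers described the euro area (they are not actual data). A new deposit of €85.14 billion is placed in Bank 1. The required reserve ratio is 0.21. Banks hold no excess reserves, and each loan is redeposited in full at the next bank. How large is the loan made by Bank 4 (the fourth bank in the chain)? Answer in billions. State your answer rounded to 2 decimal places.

€33.16 billion

Each bank lends a fraction (1 − rr) = 0.7900 of the deposit it receives, so Bank 4 receives 85.14·0.7900^3 and lends 85.14·0.7900^4 ≈ 33.1621 billion.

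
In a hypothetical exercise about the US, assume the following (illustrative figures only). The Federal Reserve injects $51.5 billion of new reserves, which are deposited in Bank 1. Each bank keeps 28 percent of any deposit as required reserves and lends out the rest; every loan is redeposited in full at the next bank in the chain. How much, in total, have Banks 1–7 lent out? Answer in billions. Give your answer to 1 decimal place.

Bank i lends (1 − rr)^i of the original deposit: Bank 1 lends 51.5·0.7200 = 37.0800, Bank 2 lends 51.5·0.7200² = 26.6976, and so on.
Summing a geometric series: total = 51.5·[0.7200·(1 − 0.7200^7) / (1 − 0.7200)] ≈ 119.1452 billion.

$119.1 billion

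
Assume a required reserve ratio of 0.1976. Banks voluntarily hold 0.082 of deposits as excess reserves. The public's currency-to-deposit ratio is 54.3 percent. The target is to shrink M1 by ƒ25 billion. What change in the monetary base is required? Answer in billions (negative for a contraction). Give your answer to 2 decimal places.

The money multiplier is m = (1 + c) / (rr + e + c) = (1 + 0.543) / (0.1976 + 0.082 + 0.543) ≈ 1.87576.
ΔMB = ΔM / m = (−25) / 1.87576 ≈ -13.3279 billion.

-13.33 billion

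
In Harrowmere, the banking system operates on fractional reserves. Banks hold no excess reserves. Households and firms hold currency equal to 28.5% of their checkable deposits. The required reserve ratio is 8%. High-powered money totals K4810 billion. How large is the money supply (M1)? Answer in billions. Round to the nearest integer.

K16934 billion

The money multiplier is m = (1 + c) / (rr + c) = (1 + 0.285) / (0.08 + 0.285) ≈ 3.52055.
So M = m × MB = 3.52055 × 4810 = 16933.8455 billion.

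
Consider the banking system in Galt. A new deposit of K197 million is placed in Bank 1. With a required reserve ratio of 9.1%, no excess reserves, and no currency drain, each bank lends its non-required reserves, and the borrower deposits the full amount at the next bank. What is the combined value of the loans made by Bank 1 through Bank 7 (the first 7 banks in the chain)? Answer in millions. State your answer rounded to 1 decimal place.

Bank i lends (1 − rr)^i of the original deposit: Bank 1 lends 197·0.9090 = 179.0730, Bank 2 lends 197·0.9090² ≈ 162.7774, and so on.
Summing a geometric series: total = 197·[0.9090·(1 − 0.9090^7) / (1 − 0.9090)] ≈ 958.7312 million.

K958.7 million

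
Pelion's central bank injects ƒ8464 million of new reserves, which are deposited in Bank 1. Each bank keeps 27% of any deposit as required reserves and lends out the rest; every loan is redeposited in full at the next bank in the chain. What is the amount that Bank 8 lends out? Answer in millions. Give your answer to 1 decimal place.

Each bank lends a fraction (1 − rr) = 0.7300 of the deposit it receives, so Bank 8 receives 8464·0.7300^7 and lends 8464·0.7300^8 ≈ 682.5878 million.

ƒ682.6 million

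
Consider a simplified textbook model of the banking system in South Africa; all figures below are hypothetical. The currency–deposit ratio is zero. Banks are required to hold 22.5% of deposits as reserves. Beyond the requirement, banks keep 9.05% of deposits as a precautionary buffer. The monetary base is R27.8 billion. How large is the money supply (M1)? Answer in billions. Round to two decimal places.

R88.11 billion

The money multiplier is m = 1 / (rr + e) = 1 / (0.225 + 0.0905) ≈ 3.16957.
So M = m × MB = 3.16957 × 27.8 ≈ 88.114 billion.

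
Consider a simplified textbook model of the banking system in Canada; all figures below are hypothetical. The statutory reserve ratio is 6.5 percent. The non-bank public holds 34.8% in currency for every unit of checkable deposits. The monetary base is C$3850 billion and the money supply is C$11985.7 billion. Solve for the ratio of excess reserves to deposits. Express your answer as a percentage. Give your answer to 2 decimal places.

Using m = M/MB = 11985.7/3850 ≈ 3.113169. Since m = (1 + c)/(c + rr + e), the denominator satisfies c + rr + e = (1 + c)/m = (1 + 0.348) / 3.113169 ≈ 0.432999.
With c = 0.348 and rr = 0.065, the ratio of excess reserves to deposits is 0.432999 − 0.348 − 0.065 = 0.019999.

2.00%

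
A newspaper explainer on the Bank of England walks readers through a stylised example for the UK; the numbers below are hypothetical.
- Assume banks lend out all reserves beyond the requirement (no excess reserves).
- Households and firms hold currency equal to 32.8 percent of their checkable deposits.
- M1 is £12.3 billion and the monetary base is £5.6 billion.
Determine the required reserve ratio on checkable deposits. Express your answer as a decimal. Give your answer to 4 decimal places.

Using m = M/MB = 12.3/5.6 ≈ 2.196429. Since m = (1 + c)/(c + rr + e), the denominator satisfies c + rr + e = (1 + c)/m = (1 + 0.328) / 2.196429 ≈ 0.604618.
With c = 0.328 and e = 0, the required reserve ratio on checkable deposits is 0.604618 − 0.328 − 0 = 0.276618.

0.2766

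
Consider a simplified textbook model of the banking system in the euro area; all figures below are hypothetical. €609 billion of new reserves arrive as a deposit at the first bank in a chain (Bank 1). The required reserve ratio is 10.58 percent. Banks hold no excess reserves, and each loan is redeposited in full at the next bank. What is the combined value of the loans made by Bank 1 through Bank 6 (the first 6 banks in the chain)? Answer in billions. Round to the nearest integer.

Bank i lends (1 − rr)^i of the original deposit: Bank 1 lends 609·0.8942 = 544.5678, Bank 2 lends 609·0.8942² ≈ 486.9525, and so on.
Summing a geometric series: total = 609·[0.8942·(1 − 0.8942^6) / (1 − 0.8942)] ≈ 2515.8199 billion.

€2516 billion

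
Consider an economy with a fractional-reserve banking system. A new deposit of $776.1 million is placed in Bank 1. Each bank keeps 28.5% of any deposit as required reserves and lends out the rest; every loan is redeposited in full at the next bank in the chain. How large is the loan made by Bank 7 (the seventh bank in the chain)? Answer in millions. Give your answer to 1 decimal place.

$74.1 million

Each bank lends a fraction (1 − rr) = 0.7150 of the deposit it receives, so Bank 7 receives 776.1·0.7150^6 and lends 776.1·0.7150^7 ≈ 74.1413 million.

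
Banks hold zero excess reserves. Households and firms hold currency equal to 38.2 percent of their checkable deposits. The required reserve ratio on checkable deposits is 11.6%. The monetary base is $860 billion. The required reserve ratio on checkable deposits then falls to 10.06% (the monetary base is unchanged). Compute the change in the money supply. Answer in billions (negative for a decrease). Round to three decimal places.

Initially m₁ = (1 + 0.382) / (0.116 + 0.382) ≈ 2.7751004, so M₁ = 2.7751004 × 860 ≈ 2386.5863 billion.
After the change m₂ = (1 + 0.382) / (0.1006 + 0.382) = 2.8636552, so M₂ = 2.8636552 × 860 ≈ 2462.7435 billion.
ΔM = M₂ − M₁ = 2462.7435 − 2386.5863 = 76.1572 billion.

$76.157 billion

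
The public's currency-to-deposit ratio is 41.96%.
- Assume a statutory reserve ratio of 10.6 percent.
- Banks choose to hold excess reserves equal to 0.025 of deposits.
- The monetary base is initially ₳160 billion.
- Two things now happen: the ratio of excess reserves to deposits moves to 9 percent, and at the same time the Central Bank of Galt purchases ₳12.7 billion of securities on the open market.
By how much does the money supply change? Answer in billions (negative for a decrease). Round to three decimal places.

-14.271 billion

Before: m₁ = (1 + 0.4196) / (0.106 + 0.025 + 0.4196) ≈ 2.5782782, MB₁ = 160, so M₁ = 2.5782782 × 160 ≈ 412.5245 billion.
After: m₂ = (1 + 0.4196) / (0.106 + 0.09 + 0.4196) ≈ 2.3060429, MB₂ = 160 + 12.7 = 172.7, so M₂ = 2.3060429 × 172.7 ≈ 398.2536 billion.
ΔM = M₂ − M₁ = 398.2536 − 412.5245 = -14.2709 billion.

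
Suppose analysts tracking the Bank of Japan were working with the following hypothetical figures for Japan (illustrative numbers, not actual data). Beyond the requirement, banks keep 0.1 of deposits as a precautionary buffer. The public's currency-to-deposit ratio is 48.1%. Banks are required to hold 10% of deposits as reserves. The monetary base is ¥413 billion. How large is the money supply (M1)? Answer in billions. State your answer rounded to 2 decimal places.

¥898.17 billion

The money multiplier is m = (1 + c) / (rr + e + c) = (1 + 0.481) / (0.1 + 0.1 + 0.481) ≈ 2.174743.
So M = m × MB = 2.174743 × 413 ≈ 898.1689 billion.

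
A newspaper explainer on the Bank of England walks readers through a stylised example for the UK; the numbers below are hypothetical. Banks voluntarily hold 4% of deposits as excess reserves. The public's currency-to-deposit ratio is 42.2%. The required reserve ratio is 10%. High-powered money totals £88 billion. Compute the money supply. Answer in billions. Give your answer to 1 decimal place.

The money multiplier is m = (1 + c) / (rr + e + c) = (1 + 0.422) / (0.1 + 0.04 + 0.422) ≈ 2.5302.
So M = m × MB = 2.5302 × 88 = 222.6576 billion.

£222.7 billion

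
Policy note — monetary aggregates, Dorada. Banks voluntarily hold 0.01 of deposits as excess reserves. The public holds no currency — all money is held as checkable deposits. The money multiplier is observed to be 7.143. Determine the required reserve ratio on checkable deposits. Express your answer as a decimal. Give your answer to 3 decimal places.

0.130

Using m = 7.143. Since m = (1 + c)/(c + rr + e), the denominator satisfies c + rr + e = (1 + c)/m = (1 + 0) / 7.143 ≈ 0.139997.
With c = 0 and e = 0.01, the required reserve ratio on checkable deposits is 0.139997 − 0 − 0.01 = 0.129997.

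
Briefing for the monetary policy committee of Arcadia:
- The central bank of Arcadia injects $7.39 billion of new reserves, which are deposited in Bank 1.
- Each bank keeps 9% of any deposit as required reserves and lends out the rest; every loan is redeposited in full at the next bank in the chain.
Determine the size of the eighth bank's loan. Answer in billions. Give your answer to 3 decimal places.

Each bank lends a fraction (1 − rr) = 0.9100 of the deposit it receives, so Bank 8 receives 7.39·0.9100^7 and lends 7.39·0.9100^8 ≈ 3.4752 billion.

$3.475 billion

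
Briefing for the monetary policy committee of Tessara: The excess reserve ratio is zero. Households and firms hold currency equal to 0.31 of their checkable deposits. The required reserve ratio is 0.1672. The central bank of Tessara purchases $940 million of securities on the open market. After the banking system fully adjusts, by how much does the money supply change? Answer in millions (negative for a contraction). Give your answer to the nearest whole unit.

The money multiplier is m = (1 + c) / (rr + c) = (1 + 0.31) / (0.1672 + 0.31) ≈ 2.7452.
The purchase adds 940 million of base, so ΔM = m × ΔMB = 2.7452 × (+940) = 2580.488 million.

$2580 million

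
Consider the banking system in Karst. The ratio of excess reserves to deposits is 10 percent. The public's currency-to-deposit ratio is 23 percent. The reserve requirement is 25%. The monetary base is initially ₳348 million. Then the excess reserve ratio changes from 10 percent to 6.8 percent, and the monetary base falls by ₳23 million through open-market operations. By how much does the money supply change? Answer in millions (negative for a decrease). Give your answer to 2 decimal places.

-8.53 million

Before: m₁ = (1 + 0.23) / (0.25 + 0.1 + 0.23) ≈ 2.120690, MB₁ = 348, so M₁ = 2.120690 × 348 ≈ 738.0001 million.
After: m₂ = (1 + 0.23) / (0.25 + 0.068 + 0.23) ≈ 2.244526, MB₂ = 348 − 23 = 325, so M₂ = 2.244526 × 325 ≈ 729.471 million.
ΔM = M₂ − M₁ = 729.471 − 738.0001 = -8.5291 million.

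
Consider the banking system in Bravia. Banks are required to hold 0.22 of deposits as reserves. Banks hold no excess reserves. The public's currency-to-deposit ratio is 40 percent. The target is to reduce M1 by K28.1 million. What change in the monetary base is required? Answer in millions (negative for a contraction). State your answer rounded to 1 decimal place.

The money multiplier is m = (1 + c) / (rr + c) = (1 + 0.4) / (0.22 + 0.4) ≈ 2.2581.
ΔMB = ΔM / m = (−28.1) / 2.2581 ≈ -12.4441 million.

-12.4 million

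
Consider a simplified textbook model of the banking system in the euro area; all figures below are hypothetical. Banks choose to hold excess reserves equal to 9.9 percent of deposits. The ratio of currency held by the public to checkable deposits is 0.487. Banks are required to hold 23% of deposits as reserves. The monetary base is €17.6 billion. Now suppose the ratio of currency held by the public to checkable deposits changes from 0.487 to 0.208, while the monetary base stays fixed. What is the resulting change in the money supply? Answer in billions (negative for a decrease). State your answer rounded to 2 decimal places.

Initially m₁ = (1 + 0.487) / (0.23 + 0.099 + 0.487) ≈ 1.82230, so M₁ = 1.82230 × 17.6 ≈ 32.0725 billion.
After the change m₂ = (1 + 0.208) / (0.23 + 0.099 + 0.208) ≈ 2.24953, so M₂ = 2.24953 × 17.6 ≈ 39.5917 billion.
ΔM = M₂ − M₁ = 39.5917 − 32.0725 = 7.5192 billion.

€7.52 billion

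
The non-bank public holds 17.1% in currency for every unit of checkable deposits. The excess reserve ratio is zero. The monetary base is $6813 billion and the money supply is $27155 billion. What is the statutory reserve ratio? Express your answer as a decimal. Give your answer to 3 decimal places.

0.123

Using m = M/MB = 27155/6813 ≈ 3.985763. Since m = (1 + c)/(c + rr + e), the denominator satisfies c + rr + e = (1 + c)/m = (1 + 0.171) / 3.985763 ≈ 0.293796.
With c = 0.171 and e = 0, the statutory reserve ratio is 0.293796 − 0.171 − 0 = 0.122796.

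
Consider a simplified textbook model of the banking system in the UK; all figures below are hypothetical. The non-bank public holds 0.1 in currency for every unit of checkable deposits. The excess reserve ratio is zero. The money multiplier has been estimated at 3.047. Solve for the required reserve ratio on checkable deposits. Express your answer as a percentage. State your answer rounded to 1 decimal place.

26.1%

Using m = 3.047. Since m = (1 + c)/(c + rr + e), the denominator satisfies c + rr + e = (1 + c)/m = (1 + 0.1) / 3.047 ≈ 0.361011.
With c = 0.1 and e = 0, the required reserve ratio on checkable deposits is 0.361011 − 0.1 − 0 = 0.261011.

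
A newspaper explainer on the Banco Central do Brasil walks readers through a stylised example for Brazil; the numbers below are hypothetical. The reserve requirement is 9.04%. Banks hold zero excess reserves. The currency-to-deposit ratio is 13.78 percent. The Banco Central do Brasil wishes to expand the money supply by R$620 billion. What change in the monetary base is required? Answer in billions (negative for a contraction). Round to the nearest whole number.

R$124 billion

The money multiplier is m = (1 + c) / (rr + c) = (1 + 0.1378) / (0.0904 + 0.1378) ≈ 4.9860.
ΔMB = ΔM / m = (+620) / 4.9860 ≈ 124.3482 billion.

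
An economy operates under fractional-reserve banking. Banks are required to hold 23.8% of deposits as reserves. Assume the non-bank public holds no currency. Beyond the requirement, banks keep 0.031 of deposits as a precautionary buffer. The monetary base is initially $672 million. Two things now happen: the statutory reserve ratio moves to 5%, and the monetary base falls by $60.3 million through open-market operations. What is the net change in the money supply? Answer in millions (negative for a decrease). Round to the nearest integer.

Before: m₁ = 1 / (0.238 + 0.031) ≈ 3.7175, MB₁ = 672, so M₁ = 3.7175 × 672 = 2498.16 million.
After: m₂ = 1 / (0.05 + 0.031) ≈ 12.3457, MB₂ = 672 − 60.3 = 611.7, so M₂ = 12.3457 × 611.7 ≈ 7551.8647 million.
ΔM = M₂ − M₁ = 7551.8647 − 2498.16 = 5053.7047 million.

$5054 million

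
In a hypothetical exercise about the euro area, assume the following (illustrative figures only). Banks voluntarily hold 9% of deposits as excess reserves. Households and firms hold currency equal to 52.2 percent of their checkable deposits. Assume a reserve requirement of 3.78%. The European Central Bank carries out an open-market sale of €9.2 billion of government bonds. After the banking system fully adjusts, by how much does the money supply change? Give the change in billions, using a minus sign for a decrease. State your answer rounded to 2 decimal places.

-21.55 billion

The money multiplier is m = (1 + c) / (rr + e + c) = (1 + 0.522) / (0.0378 + 0.09 + 0.522) ≈ 2.3423.
The sale removes 9.2 billion of base, so ΔM = m × ΔMB = 2.3423 × (−9.2) ≈ -21.5492 billion.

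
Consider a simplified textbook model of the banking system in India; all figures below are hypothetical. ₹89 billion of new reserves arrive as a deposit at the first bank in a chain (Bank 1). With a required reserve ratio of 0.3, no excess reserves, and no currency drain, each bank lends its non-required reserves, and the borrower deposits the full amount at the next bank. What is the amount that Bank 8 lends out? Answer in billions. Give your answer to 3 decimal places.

Each bank lends a fraction (1 − rr) = 0.7000 of the deposit it receives, so Bank 8 receives 89·0.7000^7 and lends 89·0.7000^8 ≈ 5.1307 billion.

₹5.131 billion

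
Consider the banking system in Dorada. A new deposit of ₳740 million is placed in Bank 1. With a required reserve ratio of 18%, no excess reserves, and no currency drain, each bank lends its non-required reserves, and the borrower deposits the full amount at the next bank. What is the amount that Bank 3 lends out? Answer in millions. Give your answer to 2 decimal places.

Each bank lends a fraction (1 − rr) = 0.8200 of the deposit it receives, so Bank 3 receives 740·0.8200^2 and lends 740·0.8200^3 ≈ 408.0123 million.

₳408.01 million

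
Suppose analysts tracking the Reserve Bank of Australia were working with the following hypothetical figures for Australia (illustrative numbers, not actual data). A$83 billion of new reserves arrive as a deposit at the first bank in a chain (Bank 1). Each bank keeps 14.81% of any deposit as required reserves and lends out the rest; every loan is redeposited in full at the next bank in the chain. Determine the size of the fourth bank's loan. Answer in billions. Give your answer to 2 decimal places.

A$43.72 billion

Each bank lends a fraction (1 − rr) = 0.8519 of the deposit it receives, so Bank 4 receives 83·0.8519^3 and lends 83·0.8519^4 ≈ 43.7152 billion.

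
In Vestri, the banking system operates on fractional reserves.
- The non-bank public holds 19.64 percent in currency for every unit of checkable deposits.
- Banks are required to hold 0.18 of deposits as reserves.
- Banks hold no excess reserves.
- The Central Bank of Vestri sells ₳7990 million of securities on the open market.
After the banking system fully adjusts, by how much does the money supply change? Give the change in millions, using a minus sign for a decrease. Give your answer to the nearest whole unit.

-25396 million

The money multiplier is m = (1 + c) / (rr + c) = (1 + 0.1964) / (0.18 + 0.1964) ≈ 3.17853.
The sale removes 7990 million of base, so ΔM = m × ΔMB = 3.17853 × (−7990) = -25396.4547 million.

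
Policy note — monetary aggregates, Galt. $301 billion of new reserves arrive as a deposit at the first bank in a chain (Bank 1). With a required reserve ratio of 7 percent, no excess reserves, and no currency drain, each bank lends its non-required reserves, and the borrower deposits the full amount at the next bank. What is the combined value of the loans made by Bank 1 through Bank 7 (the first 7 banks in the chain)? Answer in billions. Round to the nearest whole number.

Bank i lends (1 − rr)^i of the original deposit: Bank 1 lends 301·0.9300 = 279.9300, Bank 2 lends 301·0.9300² = 260.3349, and so on.
Summing a geometric series: total = 301·[0.9300·(1 − 0.9300^7) / (1 − 0.9300)] ≈ 1592.7982 billion.

$1593 billion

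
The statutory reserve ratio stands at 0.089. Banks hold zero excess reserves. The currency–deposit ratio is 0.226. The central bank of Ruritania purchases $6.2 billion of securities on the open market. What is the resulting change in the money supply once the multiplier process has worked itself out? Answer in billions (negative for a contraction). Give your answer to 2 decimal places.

$24.13 billion

The money multiplier is m = (1 + c) / (rr + c) = (1 + 0.226) / (0.089 + 0.226) ≈ 3.8921.
The purchase adds 6.2 billion of base, so ΔM = m × ΔMB = 3.8921 × (+6.2) ≈ 24.131 billion.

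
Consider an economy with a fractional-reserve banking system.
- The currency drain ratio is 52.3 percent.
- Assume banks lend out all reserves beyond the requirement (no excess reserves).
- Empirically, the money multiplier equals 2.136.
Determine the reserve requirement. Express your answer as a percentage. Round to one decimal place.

19.0%

Using m = 2.136. Since m = (1 + c)/(c + rr + e), the denominator satisfies c + rr + e = (1 + c)/m = (1 + 0.523) / 2.136 ≈ 0.713015.
With c = 0.523 and e = 0, the reserve requirement is 0.713015 − 0.523 − 0 = 0.190015.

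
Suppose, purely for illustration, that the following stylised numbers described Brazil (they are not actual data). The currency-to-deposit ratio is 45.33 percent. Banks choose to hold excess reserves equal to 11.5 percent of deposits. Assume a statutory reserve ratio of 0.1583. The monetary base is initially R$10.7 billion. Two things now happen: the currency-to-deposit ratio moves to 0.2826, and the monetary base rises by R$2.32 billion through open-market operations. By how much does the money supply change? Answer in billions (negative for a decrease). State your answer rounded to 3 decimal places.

Before: m₁ = (1 + 0.4533) / (0.1583 + 0.115 + 0.4533) ≈ 2.000138, MB₁ = 10.7, so M₁ = 2.000138 × 10.7 ≈ 21.4015 billion.
After: m₂ = (1 + 0.2826) / (0.1583 + 0.115 + 0.2826) ≈ 2.307250, MB₂ = 10.7 + 2.32 = 13.02, so M₂ = 2.307250 × 13.02 ≈ 30.0404 billion.
ΔM = M₂ − M₁ = 30.0404 − 21.4015 = 8.6389 billion.

R$8.639 billion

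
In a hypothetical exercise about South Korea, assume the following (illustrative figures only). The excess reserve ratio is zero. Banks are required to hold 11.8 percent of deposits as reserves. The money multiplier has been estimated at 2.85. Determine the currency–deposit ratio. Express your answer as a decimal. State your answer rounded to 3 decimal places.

Using m = 2.85. From m = (1 + c)/(c + rr + e), rearranging gives 1 + c = m·(c + rr + e), so c·(1 − m) = m·(rr + e) − 1.
Hence c = [m·(rr + e) − 1]/(1 − m) = [2.85 × (0.118 + 0) − 1] / (1 − 2.85) ≈ 0.358757.

0.359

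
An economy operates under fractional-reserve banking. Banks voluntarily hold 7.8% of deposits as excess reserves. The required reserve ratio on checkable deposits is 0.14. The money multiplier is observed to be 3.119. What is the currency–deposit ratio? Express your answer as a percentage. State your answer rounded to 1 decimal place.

15.1%

Using m = 3.119. From m = (1 + c)/(c + rr + e), rearranging gives 1 + c = m·(c + rr + e), so c·(1 − m) = m·(rr + e) − 1.
Hence c = [m·(rr + e) − 1]/(1 − m) = [3.119 × (0.14 + 0.078) − 1] / (1 − 3.119) = 0.151042.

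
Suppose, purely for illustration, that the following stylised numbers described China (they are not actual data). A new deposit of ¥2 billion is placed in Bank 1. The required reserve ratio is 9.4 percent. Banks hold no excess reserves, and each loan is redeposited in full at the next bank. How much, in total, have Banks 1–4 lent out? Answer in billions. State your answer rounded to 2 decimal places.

Bank i lends (1 − rr)^i of the original deposit: Bank 1 lends 2·0.9060 = 1.8120, Bank 2 lends 2·0.9060² ≈ 1.6417, and so on.
Summing a geometric series: total = 2·[0.9060·(1 − 0.9060^4) / (1 − 0.9060)] ≈ 6.2886 billion.

¥6.29 billion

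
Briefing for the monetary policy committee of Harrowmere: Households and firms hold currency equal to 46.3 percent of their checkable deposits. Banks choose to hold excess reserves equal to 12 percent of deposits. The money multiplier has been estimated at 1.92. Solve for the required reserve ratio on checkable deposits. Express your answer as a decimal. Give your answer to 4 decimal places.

0.1790

Using m = 1.92. Since m = (1 + c)/(c + rr + e), the denominator satisfies c + rr + e = (1 + c)/m = (1 + 0.463) / 1.92 ≈ 0.761979.
With c = 0.463 and e = 0.12, the required reserve ratio on checkable deposits is 0.761979 − 0.463 − 0.12 = 0.178979.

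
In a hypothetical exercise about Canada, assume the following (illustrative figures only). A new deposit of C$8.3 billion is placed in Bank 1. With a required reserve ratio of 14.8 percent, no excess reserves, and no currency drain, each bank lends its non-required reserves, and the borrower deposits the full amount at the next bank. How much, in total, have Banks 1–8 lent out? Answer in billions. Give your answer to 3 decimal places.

C$34.514 billion

Bank i lends (1 − rr)^i of the original deposit: Bank 1 lends 8.3·0.8520 = 7.0716, Bank 2 lends 8.3·0.8520² ≈ 6.0250, and so on.
Summing a geometric series: total = 8.3·[0.8520·(1 − 0.8520^8) / (1 − 0.8520)] ≈ 34.5141 billion.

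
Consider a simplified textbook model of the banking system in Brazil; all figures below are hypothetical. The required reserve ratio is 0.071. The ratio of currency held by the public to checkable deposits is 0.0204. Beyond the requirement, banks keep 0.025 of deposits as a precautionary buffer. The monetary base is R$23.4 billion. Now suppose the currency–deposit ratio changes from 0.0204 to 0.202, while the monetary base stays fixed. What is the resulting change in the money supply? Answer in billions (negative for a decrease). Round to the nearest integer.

Initially m₁ = (1 + 0.0204) / (0.071 + 0.025 + 0.0204) ≈ 8.7663, so M₁ = 8.7663 × 23.4 ≈ 205.1314 billion.
After the change m₂ = (1 + 0.202) / (0.071 + 0.025 + 0.202) ≈ 4.0336, so M₂ = 4.0336 × 23.4 ≈ 94.3862 billion.
ΔM = M₂ − M₁ = 94.3862 − 205.1314 = -110.7452 billion.

-111 billion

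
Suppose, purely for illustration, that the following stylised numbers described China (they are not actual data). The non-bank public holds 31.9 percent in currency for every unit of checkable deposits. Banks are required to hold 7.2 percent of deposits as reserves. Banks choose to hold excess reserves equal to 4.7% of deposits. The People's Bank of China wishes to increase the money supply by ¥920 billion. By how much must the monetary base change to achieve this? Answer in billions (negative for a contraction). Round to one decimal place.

The money multiplier is m = (1 + c) / (rr + e + c) = (1 + 0.319) / (0.072 + 0.047 + 0.319) ≈ 3.01142.
ΔMB = ΔM / m = (+920) / 3.01142 ≈ 305.5037 billion.

¥305.5 billion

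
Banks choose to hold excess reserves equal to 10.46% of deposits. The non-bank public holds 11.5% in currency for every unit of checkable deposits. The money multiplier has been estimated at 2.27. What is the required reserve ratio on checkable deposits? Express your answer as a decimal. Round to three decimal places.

0.272

Using m = 2.27. Since m = (1 + c)/(c + rr + e), the denominator satisfies c + rr + e = (1 + c)/m = (1 + 0.115) / 2.27 ≈ 0.491189.
With c = 0.115 and e = 0.1046, the required reserve ratio on checkable deposits is 0.491189 − 0.115 − 0.1046 = 0.271589.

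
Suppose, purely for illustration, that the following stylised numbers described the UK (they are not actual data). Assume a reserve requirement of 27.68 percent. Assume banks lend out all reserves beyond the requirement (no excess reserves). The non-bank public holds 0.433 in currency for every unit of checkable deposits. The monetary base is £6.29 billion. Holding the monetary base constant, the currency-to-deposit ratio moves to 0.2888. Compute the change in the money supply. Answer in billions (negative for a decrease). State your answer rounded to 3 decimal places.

£1.634 billion

Initially m₁ = (1 + 0.433) / (0.2768 + 0.433) ≈ 2.01888, so M₁ = 2.01888 × 6.29 ≈ 12.6988 billion.
After the change m₂ = (1 + 0.2888) / (0.2768 + 0.2888) ≈ 2.27864, so M₂ = 2.27864 × 6.29 ≈ 14.3326 billion.
ΔM = M₂ − M₁ = 14.3326 − 12.6988 = 1.6338 billion.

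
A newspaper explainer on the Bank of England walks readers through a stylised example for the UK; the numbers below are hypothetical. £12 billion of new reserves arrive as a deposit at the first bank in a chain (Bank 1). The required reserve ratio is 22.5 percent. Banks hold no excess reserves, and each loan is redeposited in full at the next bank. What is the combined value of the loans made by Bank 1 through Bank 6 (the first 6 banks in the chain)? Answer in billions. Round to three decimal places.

Bank i lends (1 − rr)^i of the original deposit: Bank 1 lends 12·0.7750 = 9.3000, Bank 2 lends 12·0.7750² = 7.2075, and so on.
Summing a geometric series: total = 12·[0.7750·(1 − 0.7750^6) / (1 − 0.7750)] ≈ 32.3774 billion.

£32.377 billion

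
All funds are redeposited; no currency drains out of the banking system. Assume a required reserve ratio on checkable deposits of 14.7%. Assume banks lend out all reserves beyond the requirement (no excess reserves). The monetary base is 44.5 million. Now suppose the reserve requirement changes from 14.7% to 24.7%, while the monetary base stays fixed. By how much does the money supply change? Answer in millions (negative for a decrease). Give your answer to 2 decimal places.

Initially m₁ = 1 / (0.147) ≈ 6.80272, so M₁ = 6.80272 × 44.5 ≈ 302.721 million.
After the change m₂ = 1 / (0.247) ≈ 4.04858, so M₂ = 4.04858 × 44.5 ≈ 180.1618 million.
ΔM = M₂ − M₁ = 180.1618 − 302.721 = -122.5592 million.

-122.56 million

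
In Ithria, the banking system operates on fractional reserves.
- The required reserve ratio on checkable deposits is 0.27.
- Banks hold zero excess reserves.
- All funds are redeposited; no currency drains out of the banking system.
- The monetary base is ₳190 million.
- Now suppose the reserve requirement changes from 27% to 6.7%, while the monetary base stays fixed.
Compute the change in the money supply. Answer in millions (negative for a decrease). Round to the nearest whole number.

Initially m₁ = 1 / (0.27) ≈ 3.7037, so M₁ = 3.7037 × 190 = 703.703 million.
After the change m₂ = 1 / (0.067) ≈ 14.9254, so M₂ = 14.9254 × 190 = 2835.826 million.
ΔM = M₂ − M₁ = 2835.826 − 703.703 = 2132.123 million.

₳2132 million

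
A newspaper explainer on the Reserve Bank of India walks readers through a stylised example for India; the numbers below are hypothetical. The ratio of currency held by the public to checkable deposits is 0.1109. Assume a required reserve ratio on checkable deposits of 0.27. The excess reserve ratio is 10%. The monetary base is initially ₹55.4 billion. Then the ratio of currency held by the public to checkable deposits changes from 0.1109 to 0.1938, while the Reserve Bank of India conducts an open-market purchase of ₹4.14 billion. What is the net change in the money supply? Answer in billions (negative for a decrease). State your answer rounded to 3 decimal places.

Before: m₁ = (1 + 0.1109) / (0.27 + 0.1 + 0.1109) ≈ 2.310044, MB₁ = 55.4, so M₁ = 2.310044 × 55.4 ≈ 127.9764 billion.
After: m₂ = (1 + 0.1938) / (0.27 + 0.1 + 0.1938) ≈ 2.117418, MB₂ = 55.4 + 4.14 = 59.54, so M₂ = 2.117418 × 59.54 ≈ 126.0711 billion.
ΔM = M₂ − M₁ = 126.0711 − 127.9764 = -1.9053 billion.

-1.905 billion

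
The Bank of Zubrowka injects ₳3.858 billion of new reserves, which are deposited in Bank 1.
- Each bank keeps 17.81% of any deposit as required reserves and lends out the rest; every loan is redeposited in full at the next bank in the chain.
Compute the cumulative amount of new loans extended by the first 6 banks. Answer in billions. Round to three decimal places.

Bank i lends (1 − rr)^i of the original deposit: Bank 1 lends 3.858·0.8219 ≈ 3.1709, Bank 2 lends 3.858·0.8219² ≈ 2.6062, and so on.
Summing a geometric series: total = 3.858·[0.8219·(1 − 0.8219^6) / (1 − 0.8219)] ≈ 12.3158 billion.

₳12.316 billion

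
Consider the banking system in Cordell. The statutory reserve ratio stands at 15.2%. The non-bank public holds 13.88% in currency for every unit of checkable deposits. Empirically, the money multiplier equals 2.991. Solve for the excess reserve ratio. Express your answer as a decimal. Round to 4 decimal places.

Using m = 2.991. Since m = (1 + c)/(c + rr + e), the denominator satisfies c + rr + e = (1 + c)/m = (1 + 0.1388) / 2.991 ≈ 0.380742.
With c = 0.1388 and rr = 0.152, the excess reserve ratio is 0.380742 − 0.1388 − 0.152 = 0.089942.

0.0899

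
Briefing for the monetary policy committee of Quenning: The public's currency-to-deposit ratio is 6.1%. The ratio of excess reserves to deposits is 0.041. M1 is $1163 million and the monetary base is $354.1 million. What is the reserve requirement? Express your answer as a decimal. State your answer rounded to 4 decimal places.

Using m = M/MB = 1163/354.1 ≈ 3.284383. Since m = (1 + c)/(c + rr + e), the denominator satisfies c + rr + e = (1 + c)/m = (1 + 0.061) / 3.284383 ≈ 0.323044.
With c = 0.061 and e = 0.041, the reserve requirement is 0.323044 − 0.061 − 0.041 = 0.221044.

0.2210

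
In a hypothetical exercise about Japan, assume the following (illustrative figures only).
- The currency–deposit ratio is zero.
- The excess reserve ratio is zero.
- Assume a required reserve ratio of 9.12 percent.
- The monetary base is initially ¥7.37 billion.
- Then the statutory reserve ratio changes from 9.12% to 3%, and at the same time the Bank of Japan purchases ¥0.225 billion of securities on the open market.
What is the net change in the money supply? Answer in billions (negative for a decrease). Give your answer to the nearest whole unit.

¥172 billion

Before: m₁ = 1 / (0.0912) ≈ 10.9649, MB₁ = 7.37, so M₁ = 10.9649 × 7.37 ≈ 80.8113 billion.
After: m₂ = 1 / (0.03) ≈ 33.3333, MB₂ = 7.37 + 0.225 = 7.595, so M₂ = 33.3333 × 7.595 ≈ 253.1664 billion.
ΔM = M₂ − M₁ = 253.1664 − 80.8113 = 172.3551 billion.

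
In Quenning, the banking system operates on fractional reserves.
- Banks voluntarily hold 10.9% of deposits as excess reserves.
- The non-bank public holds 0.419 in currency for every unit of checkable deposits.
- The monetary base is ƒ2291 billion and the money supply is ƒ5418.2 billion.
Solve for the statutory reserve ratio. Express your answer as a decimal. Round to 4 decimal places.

Using m = M/MB = 5418.2/2291 ≈ 2.364993. Since m = (1 + c)/(c + rr + e), the denominator satisfies c + rr + e = (1 + c)/m = (1 + 0.419) / 2.364993 ≈ 0.600002.
With c = 0.419 and e = 0.109, the statutory reserve ratio is 0.600002 − 0.419 − 0.109 = 0.072002.

0.0720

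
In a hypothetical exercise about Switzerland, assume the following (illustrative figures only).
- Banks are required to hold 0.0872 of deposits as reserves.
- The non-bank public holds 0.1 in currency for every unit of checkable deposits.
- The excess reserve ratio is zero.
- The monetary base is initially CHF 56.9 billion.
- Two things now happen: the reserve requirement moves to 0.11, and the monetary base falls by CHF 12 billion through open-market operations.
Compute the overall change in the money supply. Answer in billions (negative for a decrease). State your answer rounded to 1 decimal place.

Before: m₁ = (1 + 0.1) / (0.0872 + 0.1) ≈ 5.8761, MB₁ = 56.9, so M₁ = 5.8761 × 56.9 ≈ 334.3501 billion.
After: m₂ = (1 + 0.1) / (0.11 + 0.1) ≈ 5.2381, MB₂ = 56.9 − 12 = 44.9, so M₂ = 5.2381 × 44.9 ≈ 235.1907 billion.
ΔM = M₂ − M₁ = 235.1907 − 334.3501 = -99.1594 billion.

-99.2 billion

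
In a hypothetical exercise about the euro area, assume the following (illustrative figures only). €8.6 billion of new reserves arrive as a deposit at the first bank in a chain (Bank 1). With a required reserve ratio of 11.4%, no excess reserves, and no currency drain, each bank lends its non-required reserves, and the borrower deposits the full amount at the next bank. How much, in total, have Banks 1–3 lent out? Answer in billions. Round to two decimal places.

Bank i lends (1 − rr)^i of the original deposit: Bank 1 lends 8.6·0.8860 = 7.6196, Bank 2 lends 8.6·0.8860² ≈ 6.7510, and so on.
Summing a geometric series: total = 8.6·[0.8860·(1 − 0.8860^3) / (1 − 0.8860)] ≈ 20.3519 billion.

€20.35 billion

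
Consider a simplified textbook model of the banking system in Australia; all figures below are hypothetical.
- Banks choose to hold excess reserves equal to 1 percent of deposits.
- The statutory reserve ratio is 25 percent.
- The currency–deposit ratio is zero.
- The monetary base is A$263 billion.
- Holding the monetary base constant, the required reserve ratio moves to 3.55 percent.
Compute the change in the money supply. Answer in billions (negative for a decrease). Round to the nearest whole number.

A$4769 billion

Initially m₁ = 1 / (0.25 + 0.01) ≈ 3.8462, so M₁ = 3.8462 × 263 = 1011.5506 billion.
After the change m₂ = 1 / (0.0355 + 0.01) ≈ 21.9780, so M₂ = 21.9780 × 263 = 5780.214 billion.
ΔM = M₂ − M₁ = 5780.214 − 1011.5506 = 4768.6634 billion.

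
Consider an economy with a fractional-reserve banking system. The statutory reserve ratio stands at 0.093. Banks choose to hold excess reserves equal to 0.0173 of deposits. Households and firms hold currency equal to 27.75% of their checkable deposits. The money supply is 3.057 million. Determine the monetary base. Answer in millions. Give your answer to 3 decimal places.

0.928 million

The money multiplier is m = (1 + c) / (rr + e + c) = (1 + 0.2775) / (0.093 + 0.0173 + 0.2775) ≈ 3.29422.
MB = M / m = 3.057 / 3.29422 ≈ 0.928 million.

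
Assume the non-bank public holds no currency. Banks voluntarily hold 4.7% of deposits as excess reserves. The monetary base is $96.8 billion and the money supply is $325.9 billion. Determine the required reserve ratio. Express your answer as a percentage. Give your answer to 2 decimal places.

Using m = M/MB = 325.9/96.8 ≈ 3.366736. Since m = (1 + c)/(c + rr + e), the denominator satisfies c + rr + e = (1 + c)/m = (1 + 0) / 3.366736 ≈ 0.297024.
With c = 0 and e = 0.047, the required reserve ratio is 0.297024 − 0 − 0.047 = 0.250024.

25.00%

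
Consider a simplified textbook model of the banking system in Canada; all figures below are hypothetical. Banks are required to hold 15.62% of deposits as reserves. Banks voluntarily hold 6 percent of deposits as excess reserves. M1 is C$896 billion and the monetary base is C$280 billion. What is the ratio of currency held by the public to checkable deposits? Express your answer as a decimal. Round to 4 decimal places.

0.1401

Using m = M/MB = 896/280 = 3.200000. From m = (1 + c)/(c + rr + e), rearranging gives 1 + c = m·(c + rr + e), so c·(1 − m) = m·(rr + e) − 1.
Hence c = [m·(rr + e) − 1]/(1 − m) = [3.200000 × (0.1562 + 0.06) − 1] / (1 − 3.200000) ≈ 0.140073.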